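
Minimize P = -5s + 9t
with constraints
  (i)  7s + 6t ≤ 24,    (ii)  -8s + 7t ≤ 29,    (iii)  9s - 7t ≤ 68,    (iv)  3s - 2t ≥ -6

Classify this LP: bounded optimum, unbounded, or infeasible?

bounded optimum

Extreme points and P = -5s + 9t:
  (576/103, -260/103) → P = -5220/103
  (3/8, 57/16) → P = 483/16
  (-178/3, -86) → P = -1432/3
The feasible region has finitely many vertices and no improving ray; the minimum is -1432/3 at (-178/3, -86).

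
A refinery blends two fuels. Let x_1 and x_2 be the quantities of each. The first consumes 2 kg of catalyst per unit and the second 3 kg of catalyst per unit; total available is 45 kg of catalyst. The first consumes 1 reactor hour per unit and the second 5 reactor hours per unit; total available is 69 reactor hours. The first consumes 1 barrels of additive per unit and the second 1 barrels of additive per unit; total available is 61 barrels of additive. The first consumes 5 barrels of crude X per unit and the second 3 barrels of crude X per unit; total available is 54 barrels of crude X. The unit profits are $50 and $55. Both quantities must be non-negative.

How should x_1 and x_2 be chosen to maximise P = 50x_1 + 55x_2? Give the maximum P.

x_1 = 3, x_2 = 13, maximum P = 865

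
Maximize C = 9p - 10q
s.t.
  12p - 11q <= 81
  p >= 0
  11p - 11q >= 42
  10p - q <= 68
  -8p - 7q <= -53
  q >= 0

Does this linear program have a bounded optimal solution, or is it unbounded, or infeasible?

bounded optimum

Feasible corners and C = 9p - 10q:
  (667/98, 3/49) → C = 849/14
  (27/4, 0) → C = 243/4
  (706/99, 328/99) → C = 3074/99
  (877/165, 247/165) → C = 493/15
  (53/8, 0) → C = 477/8
The feasible region has finitely many vertices and no improving ray; the maximum is 243/4 at (27/4, 0).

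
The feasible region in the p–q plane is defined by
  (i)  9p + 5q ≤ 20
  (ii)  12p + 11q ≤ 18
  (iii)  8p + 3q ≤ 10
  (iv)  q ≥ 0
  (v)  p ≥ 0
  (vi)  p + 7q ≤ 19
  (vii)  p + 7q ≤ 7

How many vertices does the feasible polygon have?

5

The feasible vertices (each the meet of two boundaries and inside every other half-plane) are:
  (14/13, 6/13)
  (49/73, 66/73)
  (5/4, 0)
  (0, 0)
  (0, 1)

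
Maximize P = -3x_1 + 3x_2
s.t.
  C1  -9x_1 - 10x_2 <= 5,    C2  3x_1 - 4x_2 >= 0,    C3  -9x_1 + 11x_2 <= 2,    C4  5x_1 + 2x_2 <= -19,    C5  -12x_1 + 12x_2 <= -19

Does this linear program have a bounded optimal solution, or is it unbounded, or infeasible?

infeasible

The boundaries -9x_1 - 10x_2 = 5 and -12x_1 + 12x_2 = -19 meet at (65/114, -77/76), but that point violates 5x_1 + 2x_2 ≤ -19. Every candidate vertex is excluded by some other constraint, so the feasible region is empty.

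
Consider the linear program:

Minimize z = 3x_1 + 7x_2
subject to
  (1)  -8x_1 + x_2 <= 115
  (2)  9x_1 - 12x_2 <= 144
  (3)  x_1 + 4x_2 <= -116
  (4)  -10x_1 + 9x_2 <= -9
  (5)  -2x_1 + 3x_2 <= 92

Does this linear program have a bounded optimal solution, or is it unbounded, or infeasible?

bounded optimum

Feasible corners and z = 3x_1 + 7x_2:
  (-508/29, -729/29) → z = -6627/29
  (-192/11, -271/11) → z = -2473/11
  (-17, -99/4) → z = -897/4
The feasible region has finitely many vertices and no improving ray; the minimum is -6627/29 at (-508/29, -729/29).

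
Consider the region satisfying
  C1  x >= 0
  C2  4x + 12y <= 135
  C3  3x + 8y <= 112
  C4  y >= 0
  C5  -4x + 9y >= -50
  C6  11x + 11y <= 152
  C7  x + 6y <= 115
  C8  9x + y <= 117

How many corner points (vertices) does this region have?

Intersecting each pair of boundary lines and keeping only the points that satisfy every inequality leaves:
  (0, 45/4)
  (0, 0)
  (339/88, 877/88)
  (25/2, 0)
  (1103/85, 18/85)
  (1135/88, 81/88)

6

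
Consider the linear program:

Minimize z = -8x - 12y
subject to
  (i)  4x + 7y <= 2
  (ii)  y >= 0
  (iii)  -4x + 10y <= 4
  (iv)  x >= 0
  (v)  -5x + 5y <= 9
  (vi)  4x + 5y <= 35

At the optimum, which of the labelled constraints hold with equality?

(i) and (ii)

Feasible corners and z = -8x - 12y:
  (1/2, 0) → z = -4
  (0, 2/7) → z = -24/7
  (0, 0) → z = 0

The minimum is at (1/2, 0). Substituting into each constraint, equality holds for (i) and (ii); the remaining constraints have slack.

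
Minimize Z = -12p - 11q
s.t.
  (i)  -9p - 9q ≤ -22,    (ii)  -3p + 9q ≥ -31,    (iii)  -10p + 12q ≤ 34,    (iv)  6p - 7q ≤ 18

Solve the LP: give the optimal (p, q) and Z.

Extreme points and Z = -12p - 11q:
  (-7/33, 263/99) → Z = -2641/99
  (316/117, -10/39) → Z = -1154/39
  (227, 192) → Z = -4836

At the optimal vertex, -10p + 12q = 34 and 6p - 7q = 18.
Solving simultaneously gives p = 227, q = 192.

p = 227, q = 192, minimum Z = -4836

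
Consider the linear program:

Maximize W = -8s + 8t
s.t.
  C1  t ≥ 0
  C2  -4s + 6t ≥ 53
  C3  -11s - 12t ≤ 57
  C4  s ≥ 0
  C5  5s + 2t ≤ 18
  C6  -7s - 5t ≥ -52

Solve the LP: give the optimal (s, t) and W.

Feasible corners and W = -8s + 8t:
  (0, 53/6) → W = 212/3
  (1/19, 337/38) → W = 1340/19
  (0, 9) → W = 72

s = 0, t = 9, maximum W = 72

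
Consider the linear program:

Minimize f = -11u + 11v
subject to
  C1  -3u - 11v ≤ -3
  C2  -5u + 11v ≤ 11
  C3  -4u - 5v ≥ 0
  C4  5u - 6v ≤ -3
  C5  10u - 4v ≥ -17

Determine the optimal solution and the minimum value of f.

Vertices and f = -11u + 11v:
  (-1, 6/11) → f = 17
  (-15/29, 12/29) → f = 297/29
  (-55/69, 44/69) → f = 363/23

u = -15/29, v = 12/29, minimum f = 297/29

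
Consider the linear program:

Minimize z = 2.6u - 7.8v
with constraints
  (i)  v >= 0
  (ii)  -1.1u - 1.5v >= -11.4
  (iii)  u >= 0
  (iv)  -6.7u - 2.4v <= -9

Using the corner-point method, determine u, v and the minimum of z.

Vertices and z = 2.6u - 7.8v:
  (114/11, 0) → z = 1482/55
  (90/67, 0) → z = 234/67
  (0, 38/5) → z = -1482/25
  (0, 15/4) → z = -117/4

The binding constraints are -1.1u - 1.5v = -11.4 and u = 0.
Solving simultaneously gives u = 0, v = 38/5.

u = 0, v = 7.6, minimum z = -59.28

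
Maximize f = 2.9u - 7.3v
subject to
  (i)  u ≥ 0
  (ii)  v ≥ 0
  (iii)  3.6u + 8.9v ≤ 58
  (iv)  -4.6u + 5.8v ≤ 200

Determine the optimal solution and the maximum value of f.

Vertices and f = 2.9u - 7.3v:
  (0, 0) → f = 0
  (0, 580/89) → f = -4234/89
  (145/9, 0) → f = 841/18

At the optimal vertex, v = 0 and 3.6u + 8.9v = 58.
Solving simultaneously gives u = 145/9, v = 0.

u = 145/9, v = 0, maximum f = 841/18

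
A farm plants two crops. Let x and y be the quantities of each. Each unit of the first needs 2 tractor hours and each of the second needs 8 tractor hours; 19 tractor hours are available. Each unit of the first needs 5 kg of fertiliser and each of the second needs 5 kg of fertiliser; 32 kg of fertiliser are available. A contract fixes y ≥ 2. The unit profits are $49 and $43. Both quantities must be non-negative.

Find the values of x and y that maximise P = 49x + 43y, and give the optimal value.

x = 3/2, y = 2, maximum P = 319/2

Vertices and P = 49x + 43y:
  (0, 19/8) → P = 817/8
  (0, 2) → P = 86
  (3/2, 2) → P = 319/2

The optimum lies where 2x + 8y = 19 and y = 2.
Solving simultaneously gives x = 3/2, y = 2.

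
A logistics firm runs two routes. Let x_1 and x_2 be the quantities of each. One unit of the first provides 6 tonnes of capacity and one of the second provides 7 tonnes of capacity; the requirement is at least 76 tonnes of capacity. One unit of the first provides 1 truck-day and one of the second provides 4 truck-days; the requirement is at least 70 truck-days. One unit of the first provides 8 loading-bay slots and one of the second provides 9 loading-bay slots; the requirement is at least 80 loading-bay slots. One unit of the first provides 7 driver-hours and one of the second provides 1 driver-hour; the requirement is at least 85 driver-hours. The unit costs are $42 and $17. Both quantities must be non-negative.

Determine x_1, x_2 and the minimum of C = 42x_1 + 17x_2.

x_1 = 10, x_2 = 15, minimum C = 675

The feasible region is unbounded (it extends along (0, 1), (1, 0)), but C strictly increases along every unbounded feasible direction, so there is no improving ray and the minimum is attained at a vertex.

At the optimal vertex, x_1 + 4x_2 = 70 and 7x_1 + x_2 = 85.
Solving simultaneously gives x_1 = 10, x_2 = 15.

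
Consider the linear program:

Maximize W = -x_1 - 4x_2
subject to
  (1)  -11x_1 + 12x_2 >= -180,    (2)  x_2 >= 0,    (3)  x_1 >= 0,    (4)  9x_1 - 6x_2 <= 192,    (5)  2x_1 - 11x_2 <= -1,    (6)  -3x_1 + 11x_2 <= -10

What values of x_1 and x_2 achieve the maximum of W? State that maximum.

Corner points and W = -x_1 - 4x_2:
  (1992/97, 371/97) → W = -3476/97
  (372/17, 86/17) → W = -716/17
  (11, 23/11) → W = -213/11

The optimum lies where 2x_1 - 11x_2 = -1 and -3x_1 + 11x_2 = -10.
Solving simultaneously gives x_1 = 11, x_2 = 23/11.

x_1 = 11, x_2 = 23/11, maximum W = -213/11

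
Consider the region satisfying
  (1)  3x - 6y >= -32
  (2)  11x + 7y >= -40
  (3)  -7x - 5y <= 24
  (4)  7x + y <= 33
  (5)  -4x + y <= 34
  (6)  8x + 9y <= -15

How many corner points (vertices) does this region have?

Pairwise boundary intersections that survive every other constraint:
  (-16/3, 8/3)
  (-126/25, 211/75)
  (27/4, -57/4)
  (312/55, -369/55)

4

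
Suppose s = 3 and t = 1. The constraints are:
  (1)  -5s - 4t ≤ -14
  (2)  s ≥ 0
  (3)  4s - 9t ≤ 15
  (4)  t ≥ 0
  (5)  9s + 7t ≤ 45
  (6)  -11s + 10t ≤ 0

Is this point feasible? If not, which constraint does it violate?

feasible

(1): -19 ≤ -14 ✓
(2): 3 ≥ 0 ✓
(3): 3 ≤ 15 ✓
(4): 1 ≥ 0 ✓
(5): 34 ≤ 45 ✓
(6): -23 ≤ 0 ✓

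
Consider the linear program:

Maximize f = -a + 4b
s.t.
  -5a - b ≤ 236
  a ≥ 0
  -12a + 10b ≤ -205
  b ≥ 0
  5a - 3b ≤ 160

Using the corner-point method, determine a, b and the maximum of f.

Vertices and f = -a + 4b:
  (205/12, 0) → f = -205/12
  (985/14, 895/14) → f = 2595/14
  (32, 0) → f = -32

The binding constraints are -12a + 10b = -205 and 5a - 3b = 160.
Solving simultaneously gives a = 985/14, b = 895/14.

a = 985/14, b = 895/14, maximum f = 2595/14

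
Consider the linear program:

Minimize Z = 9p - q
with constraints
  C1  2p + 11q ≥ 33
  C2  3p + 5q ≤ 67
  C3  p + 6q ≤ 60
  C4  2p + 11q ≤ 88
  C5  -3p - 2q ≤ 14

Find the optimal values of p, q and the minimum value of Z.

p = -330/29, q = 292/29, minimum Z = -3262/29

Vertices and Z = 9p - q:
  (572/23, -35/23) → Z = 5183/23
  (-220/29, 127/29) → Z = -2107/29
  (297/23, 130/23) → Z = 2543/23
  (-330/29, 292/29) → Z = -3262/29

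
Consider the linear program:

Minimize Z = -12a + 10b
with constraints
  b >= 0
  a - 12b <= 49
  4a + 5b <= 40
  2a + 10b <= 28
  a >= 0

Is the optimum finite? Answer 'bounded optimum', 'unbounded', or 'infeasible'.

Feasible corners and Z = -12a + 10b:
  (10, 0) → Z = -120
  (0, 0) → Z = 0
  (26/3, 16/15) → Z = -280/3
  (0, 14/5) → Z = 28
The feasible region has finitely many vertices and no improving ray; the minimum is -120 at (10, 0).

bounded optimum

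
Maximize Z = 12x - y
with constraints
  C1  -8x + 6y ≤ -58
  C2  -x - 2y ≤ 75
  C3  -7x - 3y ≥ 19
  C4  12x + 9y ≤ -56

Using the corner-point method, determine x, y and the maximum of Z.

x = 17, y = -46, maximum Z = 250

Vertices and Z = 12x - y:
  (-167/11, -329/11) → Z = -1675/11
  (10/11, -93/11) → Z = 213/11
  (17, -46) → Z = 250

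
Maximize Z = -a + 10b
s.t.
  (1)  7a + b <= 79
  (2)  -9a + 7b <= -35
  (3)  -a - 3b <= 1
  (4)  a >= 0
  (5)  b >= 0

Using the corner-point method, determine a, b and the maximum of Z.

a = 294/29, b = 233/29, maximum Z = 2036/29

Extreme points and Z = -a + 10b:
  (294/29, 233/29) → Z = 2036/29
  (79/7, 0) → Z = -79/7
  (35/9, 0) → Z = -35/9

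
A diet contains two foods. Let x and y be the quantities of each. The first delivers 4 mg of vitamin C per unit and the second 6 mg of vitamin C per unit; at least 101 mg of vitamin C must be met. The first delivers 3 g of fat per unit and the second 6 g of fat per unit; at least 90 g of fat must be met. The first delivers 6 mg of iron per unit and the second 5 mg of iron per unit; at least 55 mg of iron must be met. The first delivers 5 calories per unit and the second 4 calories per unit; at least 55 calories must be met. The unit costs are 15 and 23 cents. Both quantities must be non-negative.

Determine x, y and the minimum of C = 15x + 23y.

Feasible corners and C = 15x + 23y:
  (0, 101/6) → C = 2323/6
  (30, 0) → C = 450
  (11, 19/2) → C = 767/2
The feasible region is unbounded (it extends along (0, 1), (1, 0)), but C strictly increases along every unbounded feasible direction, so there is no improving ray and the minimum is attained at a vertex.

The optimum lies where 4x + 6y = 101 and 3x + 6y = 90.
Solving simultaneously gives x = 11, y = 19/2.

x = 11, y = 19/2, minimum C = 767/2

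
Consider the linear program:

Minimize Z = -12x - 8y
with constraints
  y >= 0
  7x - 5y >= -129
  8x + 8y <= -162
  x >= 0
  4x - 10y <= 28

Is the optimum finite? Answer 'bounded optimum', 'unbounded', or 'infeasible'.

infeasible

The boundaries y = 0 and x = 0 meet at (0, 0), but that point violates 8x + 8y ≤ -162. Every candidate vertex is excluded by some other constraint, so the feasible region is empty.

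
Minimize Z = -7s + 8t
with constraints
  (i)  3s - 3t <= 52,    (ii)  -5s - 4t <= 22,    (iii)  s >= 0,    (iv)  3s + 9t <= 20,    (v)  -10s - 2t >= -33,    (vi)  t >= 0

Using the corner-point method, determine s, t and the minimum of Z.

s = 33/10, t = 0, minimum Z = -231/10

Extreme points and Z = -7s + 8t:
  (0, 20/9) → Z = 160/9
  (0, 0) → Z = 0
  (257/84, 101/84) → Z = -991/84
  (33/10, 0) → Z = -231/10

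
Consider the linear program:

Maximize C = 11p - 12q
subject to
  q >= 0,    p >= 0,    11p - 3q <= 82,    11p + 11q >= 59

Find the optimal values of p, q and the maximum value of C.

Feasible corners and C = 11p - 12q:
  (82/11, 0) → C = 82
  (59/11, 0) → C = 59
  (0, 59/11) → C = -708/11
The feasible region is unbounded (it extends along (0, 1), (3, 11)), but C strictly decreases along every unbounded feasible direction, so there is no improving ray and the maximum is attained at a vertex.

The optimum lies where q = 0 and 11p - 3q = 82.
Solving simultaneously gives p = 82/11, q = 0.

p = 82/11, q = 0, maximum C = 82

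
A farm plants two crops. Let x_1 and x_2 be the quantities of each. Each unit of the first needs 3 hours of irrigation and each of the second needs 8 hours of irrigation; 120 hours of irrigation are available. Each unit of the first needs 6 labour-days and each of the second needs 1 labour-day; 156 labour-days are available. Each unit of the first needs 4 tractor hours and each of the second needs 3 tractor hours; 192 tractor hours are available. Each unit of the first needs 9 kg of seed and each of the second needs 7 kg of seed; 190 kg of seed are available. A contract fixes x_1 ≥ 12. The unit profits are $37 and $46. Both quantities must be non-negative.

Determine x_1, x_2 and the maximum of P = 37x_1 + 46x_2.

x_1 = 40/3, x_2 = 10, maximum P = 2860/3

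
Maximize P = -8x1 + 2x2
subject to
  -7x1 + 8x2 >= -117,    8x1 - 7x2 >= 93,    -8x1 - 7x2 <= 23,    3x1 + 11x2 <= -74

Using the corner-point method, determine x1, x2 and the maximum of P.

Corner points and P = -8x1 + 2x2:
  (635/113, -1097/113) → P = -7274/113
  (695/101, -869/101) → P = -7298/101
  (35/8, -58/7) → P = -361/7
  (505/109, -871/109) → P = -5782/109

x1 = 35/8, x2 = -58/7, maximum P = -361/7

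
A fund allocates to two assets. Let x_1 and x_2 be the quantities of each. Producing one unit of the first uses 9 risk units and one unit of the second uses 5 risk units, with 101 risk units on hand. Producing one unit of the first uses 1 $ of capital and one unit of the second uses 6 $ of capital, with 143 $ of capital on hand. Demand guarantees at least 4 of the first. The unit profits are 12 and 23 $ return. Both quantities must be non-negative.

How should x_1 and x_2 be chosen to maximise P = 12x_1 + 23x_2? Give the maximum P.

Vertices and P = 12x_1 + 23x_2:
  (101/9, 0) → P = 404/3
  (4, 0) → P = 48
  (4, 13) → P = 347

x_1 = 4, x_2 = 13, maximum P = 347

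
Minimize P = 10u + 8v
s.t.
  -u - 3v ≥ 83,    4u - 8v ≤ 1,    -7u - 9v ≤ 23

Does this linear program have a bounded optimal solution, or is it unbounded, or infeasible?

infeasible

The boundaries -u - 3v = 83 and 4u - 8v = 1 meet at (-661/20, -333/20), but that point violates -7u - 9v ≤ 23. Every candidate vertex is excluded by some other constraint, so the feasible region is empty.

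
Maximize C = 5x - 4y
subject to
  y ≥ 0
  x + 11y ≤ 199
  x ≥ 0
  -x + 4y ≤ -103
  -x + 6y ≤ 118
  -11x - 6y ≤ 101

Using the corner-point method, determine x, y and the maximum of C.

Extreme points and C = 5x - 4y:
  (199, 0) → C = 995
  (103, 0) → C = 515
  (643/5, 32/5) → C = 3087/5

At the optimal vertex, y = 0 and x + 11y = 199.
Solving simultaneously gives x = 199, y = 0.

x = 199, y = 0, maximum C = 995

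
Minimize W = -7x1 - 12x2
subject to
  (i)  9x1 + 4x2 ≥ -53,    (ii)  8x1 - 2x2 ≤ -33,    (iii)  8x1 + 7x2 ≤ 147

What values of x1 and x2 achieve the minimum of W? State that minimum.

Extreme points and W = -7x1 - 12x2:
  (-119/25, -127/50) → W = 319/5
  (-959/31, 1747/31) → W = -14251/31
  (7/8, 20) → W = -1969/8

The optimum lies where 9x1 + 4x2 = -53 and 8x1 + 7x2 = 147.
Solving simultaneously gives x1 = -959/31, x2 = 1747/31.

x1 = -959/31, x2 = 1747/31, minimum W = -14251/31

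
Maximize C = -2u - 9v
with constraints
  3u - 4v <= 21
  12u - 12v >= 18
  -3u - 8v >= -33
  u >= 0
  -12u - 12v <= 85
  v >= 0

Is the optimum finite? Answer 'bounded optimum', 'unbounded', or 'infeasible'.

bounded optimum

Vertices and C = -2u - 9v:
  (25/3, 1) → C = -77/3
  (7, 0) → C = -14
  (45/11, 57/22) → C = -63/2
  (3/2, 0) → C = -3
The feasible region has finitely many vertices and no improving ray; the maximum is -3 at (3/2, 0).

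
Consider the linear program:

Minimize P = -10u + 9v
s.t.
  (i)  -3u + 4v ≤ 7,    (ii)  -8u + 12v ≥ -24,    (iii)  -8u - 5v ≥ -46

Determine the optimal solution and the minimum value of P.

u = 84/17, v = 22/17, minimum P = -642/17

The binding constraints are -8u + 12v = -24 and -8u - 5v = -46.
Solving simultaneously gives u = 84/17, v = 22/17.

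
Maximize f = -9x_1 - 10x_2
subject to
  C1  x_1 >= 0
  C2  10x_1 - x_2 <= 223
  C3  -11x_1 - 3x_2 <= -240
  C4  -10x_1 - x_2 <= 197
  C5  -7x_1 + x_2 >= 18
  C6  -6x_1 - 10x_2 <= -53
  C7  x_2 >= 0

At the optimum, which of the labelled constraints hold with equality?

Corner points and f = -9x_1 - 10x_2:
  (0, 80) → f = -800
  (241/3, 1741/3) → f = -19579/3
  (93/16, 939/16) → f = -10227/16
The feasible region is unbounded (it extends along (0, 1), (1, 10)), but f strictly decreases along every unbounded feasible direction, so there is no improving ray and the maximum is attained at a vertex.

The maximum is at (93/16, 939/16). Substituting into each constraint, equality holds for C3 and C5; the remaining constraints have slack.

C3 and C5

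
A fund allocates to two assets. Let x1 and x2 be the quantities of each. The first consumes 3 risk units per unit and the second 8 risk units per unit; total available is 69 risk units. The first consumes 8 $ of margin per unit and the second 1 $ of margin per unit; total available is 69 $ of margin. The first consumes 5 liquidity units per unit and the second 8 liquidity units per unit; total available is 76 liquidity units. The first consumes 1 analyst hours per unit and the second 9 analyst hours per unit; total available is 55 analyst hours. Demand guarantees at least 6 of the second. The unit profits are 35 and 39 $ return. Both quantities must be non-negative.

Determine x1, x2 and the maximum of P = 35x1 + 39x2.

x1 = 1, x2 = 6, maximum P = 269

The optimum lies where x1 + 9x2 = 55 and x2 = 6.
Solving simultaneously gives x1 = 1, x2 = 6.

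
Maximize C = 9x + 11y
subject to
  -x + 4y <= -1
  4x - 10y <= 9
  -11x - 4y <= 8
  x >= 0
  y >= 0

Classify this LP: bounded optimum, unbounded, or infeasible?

bounded optimum

Extreme points and C = 9x + 11y:
  (13/3, 5/6) → C = 289/6
  (1, 0) → C = 9
  (9/4, 0) → C = 81/4
The feasible region has finitely many vertices and no improving ray; the maximum is 289/6 at (13/3, 5/6).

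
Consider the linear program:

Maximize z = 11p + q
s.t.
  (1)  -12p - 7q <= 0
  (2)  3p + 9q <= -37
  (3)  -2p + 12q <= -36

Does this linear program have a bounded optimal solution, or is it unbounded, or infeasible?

From the feasible point (259/87, -148/29), moving in the direction (7, -12) keeps every constraint satisfied while z increases without bound.

unbounded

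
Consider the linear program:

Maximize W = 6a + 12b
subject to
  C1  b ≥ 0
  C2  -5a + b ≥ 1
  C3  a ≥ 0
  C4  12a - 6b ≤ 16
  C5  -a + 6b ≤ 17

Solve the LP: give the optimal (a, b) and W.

a = 11/29, b = 84/29, maximum W = 1074/29

Corner points and W = 6a + 12b:
  (0, 1) → W = 12
  (11/29, 84/29) → W = 1074/29
  (0, 17/6) → W = 34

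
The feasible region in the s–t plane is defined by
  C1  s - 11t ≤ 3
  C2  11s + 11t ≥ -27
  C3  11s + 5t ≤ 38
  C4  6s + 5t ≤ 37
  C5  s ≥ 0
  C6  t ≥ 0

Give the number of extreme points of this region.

Intersecting each pair of boundary lines and keeping only the points that satisfy every inequality leaves:
  (433/126, 5/126)
  (3, 0)
  (1/5, 179/25)
  (0, 37/5)
  (0, 0)

5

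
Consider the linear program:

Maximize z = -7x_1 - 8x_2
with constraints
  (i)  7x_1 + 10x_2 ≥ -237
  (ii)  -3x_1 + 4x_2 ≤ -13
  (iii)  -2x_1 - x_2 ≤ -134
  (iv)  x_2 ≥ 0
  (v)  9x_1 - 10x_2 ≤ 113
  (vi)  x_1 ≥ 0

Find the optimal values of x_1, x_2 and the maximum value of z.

Corner points and z = -7x_1 - 8x_2:
  (549/11, 376/11) → z = -6851/11
  (161/3, 37) → z = -2015/3
  (1453/29, 980/29) → z = -18011/29

At the optimal vertex, -2x_1 - x_2 = -134 and 9x_1 - 10x_2 = 113.
Solving simultaneously gives x_1 = 1453/29, x_2 = 980/29.

x_1 = 1453/29, x_2 = 980/29, maximum z = -18011/29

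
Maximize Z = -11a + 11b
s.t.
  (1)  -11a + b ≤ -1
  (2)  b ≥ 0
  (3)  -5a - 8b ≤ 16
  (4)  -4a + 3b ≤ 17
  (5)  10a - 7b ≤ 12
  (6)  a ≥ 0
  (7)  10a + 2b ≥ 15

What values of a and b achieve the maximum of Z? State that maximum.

a = 155/2, b = 109, maximum Z = 693/2

At the optimal vertex, -4a + 3b = 17 and 10a - 7b = 12.
Solving simultaneously gives a = 155/2, b = 109.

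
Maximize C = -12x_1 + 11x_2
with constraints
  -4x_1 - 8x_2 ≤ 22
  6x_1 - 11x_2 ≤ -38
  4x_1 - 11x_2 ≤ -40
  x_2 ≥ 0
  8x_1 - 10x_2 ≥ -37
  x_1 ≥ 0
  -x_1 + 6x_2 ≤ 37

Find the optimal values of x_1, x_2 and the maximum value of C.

The binding constraints are 8x_1 - 10x_2 = -37 and x_1 = 0.
Solving simultaneously gives x_1 = 0, x_2 = 37/10.

x_1 = 0, x_2 = 37/10, maximum C = 407/10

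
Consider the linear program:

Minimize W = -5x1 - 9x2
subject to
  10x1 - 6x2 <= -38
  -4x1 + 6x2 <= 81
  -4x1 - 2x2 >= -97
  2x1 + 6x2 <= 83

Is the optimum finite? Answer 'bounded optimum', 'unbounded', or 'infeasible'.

bounded optimum

Vertices and W = -5x1 - 9x2:
  (15/4, 151/12) → W = -132
  (1/3, 247/18) → W = -751/6
The feasible region has finitely many vertices and no improving ray; the minimum is -132 at (15/4, 151/12).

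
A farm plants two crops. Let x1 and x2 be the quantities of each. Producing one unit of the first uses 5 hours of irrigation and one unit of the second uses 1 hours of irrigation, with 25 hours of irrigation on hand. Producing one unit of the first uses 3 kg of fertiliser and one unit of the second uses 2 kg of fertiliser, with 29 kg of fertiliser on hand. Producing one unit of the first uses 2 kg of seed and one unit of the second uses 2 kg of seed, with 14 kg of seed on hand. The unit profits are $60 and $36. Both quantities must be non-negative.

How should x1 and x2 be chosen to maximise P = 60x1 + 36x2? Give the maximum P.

x1 = 9/2, x2 = 5/2, maximum P = 360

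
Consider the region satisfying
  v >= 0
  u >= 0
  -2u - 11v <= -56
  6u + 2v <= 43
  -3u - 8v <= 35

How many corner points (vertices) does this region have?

Pairwise boundary intersections that survive every other constraint:
  (0, 56/11)
  (0, 43/2)
  (361/62, 125/31)

3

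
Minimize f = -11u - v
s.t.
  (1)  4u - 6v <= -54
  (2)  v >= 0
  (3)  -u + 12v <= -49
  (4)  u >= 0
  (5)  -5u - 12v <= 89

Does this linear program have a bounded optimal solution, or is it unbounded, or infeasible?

infeasible

The boundaries 4u - 6v = -54 and u = 0 meet at (0, 9), but that point violates -u + 12v ≤ -49. Every candidate vertex is excluded by some other constraint, so the feasible region is empty.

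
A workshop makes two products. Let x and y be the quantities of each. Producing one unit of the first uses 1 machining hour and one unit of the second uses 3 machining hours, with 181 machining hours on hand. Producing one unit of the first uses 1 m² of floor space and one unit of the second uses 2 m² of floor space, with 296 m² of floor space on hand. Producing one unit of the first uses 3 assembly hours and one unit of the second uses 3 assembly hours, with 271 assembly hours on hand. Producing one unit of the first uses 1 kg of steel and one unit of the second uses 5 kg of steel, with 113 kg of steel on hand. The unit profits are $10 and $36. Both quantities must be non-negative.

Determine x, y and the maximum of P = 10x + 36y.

x = 254/3, y = 17/3, maximum P = 3152/3

Corner points and P = 10x + 36y:
  (0, 0) → P = 0
  (0, 113/5) → P = 4068/5
  (271/3, 0) → P = 2710/3
  (254/3, 17/3) → P = 3152/3

The optimum lies where 3x + 3y = 271 and x + 5y = 113.
Solving simultaneously gives x = 254/3, y = 17/3.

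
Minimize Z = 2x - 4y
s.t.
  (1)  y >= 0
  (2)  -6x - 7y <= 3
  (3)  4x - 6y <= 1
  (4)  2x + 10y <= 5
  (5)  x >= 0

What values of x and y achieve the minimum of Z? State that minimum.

Extreme points and Z = 2x - 4y:
  (1/4, 0) → Z = 1/2
  (0, 0) → Z = 0
  (10/13, 9/26) → Z = 2/13
  (0, 1/2) → Z = -2

x = 0, y = 1/2, minimum Z = -2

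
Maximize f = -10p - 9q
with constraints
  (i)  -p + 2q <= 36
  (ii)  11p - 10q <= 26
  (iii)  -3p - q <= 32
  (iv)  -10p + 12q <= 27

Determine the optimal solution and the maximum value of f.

Feasible corners and f = -10p - 9q:
  (-294/41, -430/41) → f = 6810/41
  (291/16, 557/32) → f = -10833/32
  (-411/46, -239/46) → f = 6261/46

p = -294/41, q = -430/41, maximum f = 6810/41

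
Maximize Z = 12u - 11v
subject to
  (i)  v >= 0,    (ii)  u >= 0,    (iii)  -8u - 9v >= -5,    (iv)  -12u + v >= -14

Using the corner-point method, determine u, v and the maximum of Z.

Corner points and Z = 12u - 11v:
  (0, 0) → Z = 0
  (5/8, 0) → Z = 15/2
  (0, 5/9) → Z = -55/9

The binding constraints are v = 0 and -8u - 9v = -5.
Solving simultaneously gives u = 5/8, v = 0.

u = 5/8, v = 0, maximum Z = 15/2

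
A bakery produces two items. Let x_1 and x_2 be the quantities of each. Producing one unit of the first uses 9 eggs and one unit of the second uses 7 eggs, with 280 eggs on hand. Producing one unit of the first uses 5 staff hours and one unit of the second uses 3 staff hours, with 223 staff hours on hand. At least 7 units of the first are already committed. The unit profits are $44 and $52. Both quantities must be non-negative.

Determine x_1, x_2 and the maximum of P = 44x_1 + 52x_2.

Vertices and P = 44x_1 + 52x_2:
  (280/9, 0) → P = 12320/9
  (7, 0) → P = 308
  (7, 31) → P = 1920

At the optimal vertex, 9x_1 + 7x_2 = 280 and x_1 = 7.
Solving simultaneously gives x_1 = 7, x_2 = 31.

x_1 = 7, x_2 = 31, maximum P = 1920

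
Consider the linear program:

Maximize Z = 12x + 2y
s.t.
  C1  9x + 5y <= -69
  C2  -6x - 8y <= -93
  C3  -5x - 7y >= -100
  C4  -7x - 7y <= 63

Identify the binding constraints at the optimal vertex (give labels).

C1 and C2

Feasible corners and Z = 12x + 2y:
  (-339/14, 417/14) → Z = -231
  (-983/38, 1245/38) → Z = -4653/19
  (-149/2, 135/2) → Z = -759

The maximum is at (-339/14, 417/14). Substituting into each constraint, equality holds for C1 and C2; the remaining constraints have slack.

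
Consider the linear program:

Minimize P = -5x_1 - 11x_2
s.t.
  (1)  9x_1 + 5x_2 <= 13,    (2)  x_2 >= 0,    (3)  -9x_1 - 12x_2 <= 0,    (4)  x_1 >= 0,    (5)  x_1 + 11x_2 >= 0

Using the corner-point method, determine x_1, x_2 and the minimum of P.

Feasible corners and P = -5x_1 - 11x_2:
  (13/9, 0) → P = -65/9
  (0, 13/5) → P = -143/5
  (0, 0) → P = 0

The binding constraints are 9x_1 + 5x_2 = 13 and x_1 = 0.
Solving simultaneously gives x_1 = 0, x_2 = 13/5.

x_1 = 0, x_2 = 13/5, minimum P = -143/5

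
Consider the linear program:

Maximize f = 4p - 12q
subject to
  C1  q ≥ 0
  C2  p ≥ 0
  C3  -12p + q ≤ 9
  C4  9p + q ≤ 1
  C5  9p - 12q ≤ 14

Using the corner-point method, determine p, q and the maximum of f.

Corner points and f = 4p - 12q:
  (0, 0) → f = 0
  (1/9, 0) → f = 4/9
  (0, 1) → f = -12

p = 1/9, q = 0, maximum f = 4/9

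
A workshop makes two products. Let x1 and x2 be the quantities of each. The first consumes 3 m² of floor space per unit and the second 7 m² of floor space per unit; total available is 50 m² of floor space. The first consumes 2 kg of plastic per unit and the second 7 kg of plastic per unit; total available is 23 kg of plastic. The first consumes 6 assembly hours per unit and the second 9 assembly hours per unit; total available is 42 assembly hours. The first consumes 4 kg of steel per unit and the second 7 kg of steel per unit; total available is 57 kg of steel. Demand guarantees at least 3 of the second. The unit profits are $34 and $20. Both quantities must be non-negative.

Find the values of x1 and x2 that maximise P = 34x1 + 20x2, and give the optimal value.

At the optimal vertex, 2x1 + 7x2 = 23 and x2 = 3.
Solving simultaneously gives x1 = 1, x2 = 3.

x1 = 1, x2 = 3, maximum P = 94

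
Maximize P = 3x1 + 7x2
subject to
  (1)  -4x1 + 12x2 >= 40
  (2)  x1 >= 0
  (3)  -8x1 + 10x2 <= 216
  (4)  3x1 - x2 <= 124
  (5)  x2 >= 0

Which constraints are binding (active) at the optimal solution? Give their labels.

Corner points and P = 3x1 + 7x2:
  (0, 10/3) → P = 70/3
  (191/4, 77/4) → P = 278
  (0, 108/5) → P = 756/5
  (728/11, 820/11) → P = 7924/11

The maximum is at (728/11, 820/11). Substituting into each constraint, equality holds for (3) and (4); the remaining constraints have slack.

(3) and (4)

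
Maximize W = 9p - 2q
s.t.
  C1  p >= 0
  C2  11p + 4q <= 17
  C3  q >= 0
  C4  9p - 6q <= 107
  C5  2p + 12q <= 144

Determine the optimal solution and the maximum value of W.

Feasible corners and W = 9p - 2q:
  (0, 17/4) → W = -17/2
  (0, 0) → W = 0
  (17/11, 0) → W = 153/11

p = 17/11, q = 0, maximum W = 153/11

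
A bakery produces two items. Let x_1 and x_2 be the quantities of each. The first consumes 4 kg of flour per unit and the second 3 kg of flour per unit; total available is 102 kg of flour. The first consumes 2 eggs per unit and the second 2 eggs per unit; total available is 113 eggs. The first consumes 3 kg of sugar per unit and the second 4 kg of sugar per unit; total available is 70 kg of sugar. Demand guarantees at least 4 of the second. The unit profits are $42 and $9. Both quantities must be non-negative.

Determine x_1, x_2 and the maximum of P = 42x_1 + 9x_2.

x_1 = 18, x_2 = 4, maximum P = 792

Corner points and P = 42x_1 + 9x_2:
  (0, 35/2) → P = 315/2
  (0, 4) → P = 36
  (18, 4) → P = 792

At the optimal vertex, 3x_1 + 4x_2 = 70 and x_2 = 4.
Solving simultaneously gives x_1 = 18, x_2 = 4.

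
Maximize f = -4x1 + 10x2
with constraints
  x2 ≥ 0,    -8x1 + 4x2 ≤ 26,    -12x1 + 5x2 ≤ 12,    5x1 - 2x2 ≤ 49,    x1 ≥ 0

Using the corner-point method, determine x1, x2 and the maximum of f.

x1 = 62, x2 = 261/2, maximum f = 1057

Vertices and f = -4x1 + 10x2:
  (49/5, 0) → f = -196/5
  (0, 0) → f = 0
  (41/4, 27) → f = 229
  (62, 261/2) → f = 1057
  (0, 12/5) → f = 24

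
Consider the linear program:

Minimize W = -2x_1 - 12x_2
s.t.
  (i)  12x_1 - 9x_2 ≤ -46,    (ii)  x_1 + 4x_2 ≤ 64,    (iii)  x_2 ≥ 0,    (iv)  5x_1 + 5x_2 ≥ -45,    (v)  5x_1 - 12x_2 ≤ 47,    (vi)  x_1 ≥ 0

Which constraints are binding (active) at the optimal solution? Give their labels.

Vertices and W = -2x_1 - 12x_2:
  (392/57, 814/57) → W = -10552/57
  (0, 46/9) → W = -184/3
  (0, 16) → W = -192

The minimum is at (0, 16). Substituting into each constraint, equality holds for (ii) and (vi); the remaining constraints have slack.

(ii) and (vi)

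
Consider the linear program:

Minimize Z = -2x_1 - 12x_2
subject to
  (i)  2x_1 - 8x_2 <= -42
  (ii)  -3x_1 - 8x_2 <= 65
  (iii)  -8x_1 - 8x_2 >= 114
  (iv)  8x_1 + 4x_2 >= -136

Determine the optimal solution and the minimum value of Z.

x_1 = -79/4, x_2 = 11/2, minimum Z = -53/2

Corner points and Z = -2x_1 - 12x_2:
  (-78/5, 27/20) → Z = 15
  (-157/9, 8/9) → Z = 218/9
  (-79/4, 11/2) → Z = -53/2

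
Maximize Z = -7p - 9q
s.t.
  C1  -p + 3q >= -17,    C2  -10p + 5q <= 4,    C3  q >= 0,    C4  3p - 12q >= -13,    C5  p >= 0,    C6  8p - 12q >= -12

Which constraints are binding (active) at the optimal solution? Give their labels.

C3 and C5

Vertices and Z = -7p - 9q:
  (17, 0) → Z = -119
  (81, 64/3) → Z = -759
  (0, 4/5) → Z = -36/5
  (3/20, 11/10) → Z = -219/20
  (0, 0) → Z = 0
  (1/5, 17/15) → Z = -58/5

The maximum is at (0, 0). Substituting into each constraint, equality holds for C3 and C5; the remaining constraints have slack.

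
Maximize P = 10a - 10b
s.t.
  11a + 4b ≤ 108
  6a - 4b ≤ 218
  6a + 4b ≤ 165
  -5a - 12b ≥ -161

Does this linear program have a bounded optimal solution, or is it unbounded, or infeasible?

unbounded

From the feasible point (326/17, -875/34), moving in the direction (-4, -6) keeps every constraint satisfied while P increases without bound.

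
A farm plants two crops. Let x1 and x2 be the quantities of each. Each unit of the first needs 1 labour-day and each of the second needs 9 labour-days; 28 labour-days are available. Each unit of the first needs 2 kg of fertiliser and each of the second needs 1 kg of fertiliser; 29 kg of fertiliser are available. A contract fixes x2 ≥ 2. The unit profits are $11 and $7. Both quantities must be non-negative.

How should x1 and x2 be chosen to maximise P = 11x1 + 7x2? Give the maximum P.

x1 = 10, x2 = 2, maximum P = 124

Vertices and P = 11x1 + 7x2:
  (0, 28/9) → P = 196/9
  (0, 2) → P = 14
  (10, 2) → P = 124

The optimum lies where x1 + 9x2 = 28 and x2 = 2.
Solving simultaneously gives x1 = 10, x2 = 2.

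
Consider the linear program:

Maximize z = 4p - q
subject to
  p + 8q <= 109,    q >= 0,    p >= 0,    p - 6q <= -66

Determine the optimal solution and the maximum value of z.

Vertices and z = 4p - q:
  (0, 109/8) → z = -109/8
  (9, 25/2) → z = 47/2
  (0, 11) → z = -11

p = 9, q = 25/2, maximum z = 47/2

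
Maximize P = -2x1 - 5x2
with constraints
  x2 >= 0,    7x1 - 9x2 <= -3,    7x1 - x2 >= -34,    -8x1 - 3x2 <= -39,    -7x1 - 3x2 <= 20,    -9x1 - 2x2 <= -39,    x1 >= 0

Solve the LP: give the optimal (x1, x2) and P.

Corner points and P = -2x1 - 5x2:
  (114/31, 99/31) → P = -723/31
  (0, 34) → P = -170
  (39/11, 39/11) → P = -273/11
  (0, 39/2) → P = -195/2
The feasible region is unbounded (it extends along (1, 7), (9, 7)), but P strictly decreases along every unbounded feasible direction, so there is no improving ray and the maximum is attained at a vertex.

x1 = 114/31, x2 = 99/31, maximum P = -723/31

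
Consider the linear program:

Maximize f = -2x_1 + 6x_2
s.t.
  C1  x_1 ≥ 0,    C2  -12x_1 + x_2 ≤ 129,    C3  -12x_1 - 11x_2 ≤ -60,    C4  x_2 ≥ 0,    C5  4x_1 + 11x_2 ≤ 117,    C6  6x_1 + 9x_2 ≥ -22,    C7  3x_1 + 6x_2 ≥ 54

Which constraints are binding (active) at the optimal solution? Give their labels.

Vertices and f = -2x_1 + 6x_2:
  (0, 117/11) → f = 702/11
  (0, 9) → f = 54
  (117/4, 0) → f = -117/2
  (18, 0) → f = -36

The maximum is at (0, 117/11). Substituting into each constraint, equality holds for C1 and C5; the remaining constraints have slack.

C1 and C5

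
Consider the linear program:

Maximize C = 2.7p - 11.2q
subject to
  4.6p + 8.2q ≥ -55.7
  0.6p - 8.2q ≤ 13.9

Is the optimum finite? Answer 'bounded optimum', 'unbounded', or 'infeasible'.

From the feasible point (-209/26, -1217/533), moving in the direction (8.2, 0.6) keeps every constraint satisfied while C increases without bound.

unbounded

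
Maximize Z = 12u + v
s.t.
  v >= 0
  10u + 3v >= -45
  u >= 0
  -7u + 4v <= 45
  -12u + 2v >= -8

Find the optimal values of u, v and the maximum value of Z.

u = 61/17, v = 298/17, maximum Z = 1030/17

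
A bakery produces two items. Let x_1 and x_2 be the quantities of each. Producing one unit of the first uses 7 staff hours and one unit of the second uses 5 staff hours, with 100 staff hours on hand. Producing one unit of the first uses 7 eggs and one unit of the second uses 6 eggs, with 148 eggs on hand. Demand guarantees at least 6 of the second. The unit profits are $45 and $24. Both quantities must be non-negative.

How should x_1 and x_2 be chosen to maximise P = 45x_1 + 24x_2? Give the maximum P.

x_1 = 10, x_2 = 6, maximum P = 594

Extreme points and P = 45x_1 + 24x_2:
  (0, 20) → P = 480
  (0, 6) → P = 144
  (10, 6) → P = 594

The optimum lies where 7x_1 + 5x_2 = 100 and x_2 = 6.
Solving simultaneously gives x_1 = 10, x_2 = 6.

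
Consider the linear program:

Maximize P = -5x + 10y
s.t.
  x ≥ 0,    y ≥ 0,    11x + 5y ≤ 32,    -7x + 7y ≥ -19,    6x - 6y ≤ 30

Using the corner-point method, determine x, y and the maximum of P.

x = 0, y = 32/5, maximum P = 64

Feasible corners and P = -5x + 10y:
  (0, 0) → P = 0
  (0, 32/5) → P = 64
  (19/7, 0) → P = -95/7
  (319/112, 15/112) → P = -1445/112

At the optimal vertex, x = 0 and 11x + 5y = 32.
Solving simultaneously gives x = 0, y = 32/5.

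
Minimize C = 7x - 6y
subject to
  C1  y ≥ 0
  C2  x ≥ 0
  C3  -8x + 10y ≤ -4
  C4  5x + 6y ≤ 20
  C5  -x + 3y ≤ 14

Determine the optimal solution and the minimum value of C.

x = 1/2, y = 0, minimum C = 7/2

Vertices and C = 7x - 6y:
  (1/2, 0) → C = 7/2
  (4, 0) → C = 28
  (16/7, 10/7) → C = 52/7

The binding constraints are y = 0 and -8x + 10y = -4.
Solving simultaneously gives x = 1/2, y = 0.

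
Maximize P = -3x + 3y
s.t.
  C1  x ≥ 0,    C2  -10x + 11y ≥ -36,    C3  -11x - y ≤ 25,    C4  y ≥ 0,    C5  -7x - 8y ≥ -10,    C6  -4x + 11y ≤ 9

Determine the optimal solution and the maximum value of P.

x = 0, y = 9/11, maximum P = 27/11

Vertices and P = -3x + 3y:
  (0, 0) → P = 0
  (0, 9/11) → P = 27/11
  (10/7, 0) → P = -30/7
  (38/109, 103/109) → P = 195/109

The binding constraints are x = 0 and -4x + 11y = 9.
Solving simultaneously gives x = 0, y = 9/11.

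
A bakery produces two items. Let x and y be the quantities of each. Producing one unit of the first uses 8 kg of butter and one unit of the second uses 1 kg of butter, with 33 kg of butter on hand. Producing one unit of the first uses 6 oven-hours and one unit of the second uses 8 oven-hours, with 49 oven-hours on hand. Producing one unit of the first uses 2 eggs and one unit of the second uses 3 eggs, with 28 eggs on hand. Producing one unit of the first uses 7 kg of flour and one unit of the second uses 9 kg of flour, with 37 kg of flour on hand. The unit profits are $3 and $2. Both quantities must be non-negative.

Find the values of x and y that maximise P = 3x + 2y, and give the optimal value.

x = 4, y = 1, maximum P = 14

Vertices and P = 3x + 2y:
  (0, 0) → P = 0
  (0, 37/9) → P = 74/9
  (33/8, 0) → P = 99/8
  (4, 1) → P = 14

The binding constraints are 8x + y = 33 and 7x + 9y = 37.
Solving simultaneously gives x = 4, y = 1.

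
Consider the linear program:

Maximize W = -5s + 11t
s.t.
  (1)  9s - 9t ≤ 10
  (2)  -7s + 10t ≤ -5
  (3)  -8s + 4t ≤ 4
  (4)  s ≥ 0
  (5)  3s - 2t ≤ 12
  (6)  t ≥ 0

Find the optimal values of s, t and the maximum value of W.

s = 55/27, t = 25/27, maximum W = 0

Corner points and W = -5s + 11t:
  (55/27, 25/27) → W = 0
  (10/9, 0) → W = -50/9
  (5/7, 0) → W = -25/7

At the optimal vertex, 9s - 9t = 10 and -7s + 10t = -5.
Solving simultaneously gives s = 55/27, t = 25/27.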